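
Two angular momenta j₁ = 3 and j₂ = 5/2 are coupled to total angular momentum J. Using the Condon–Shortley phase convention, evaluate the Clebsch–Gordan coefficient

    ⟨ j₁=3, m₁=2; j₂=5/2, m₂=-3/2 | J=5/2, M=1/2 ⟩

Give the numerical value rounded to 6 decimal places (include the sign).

+√(1/14) ≈ +0.267261

j₁+j₂−J=3  J+j₁−j₂=3  J−j₁+j₂=2  j₁+j₂+J+1=9
(j₁±m₁, j₂±m₂, J±M) = (5,1,1,4,3,2)
P² = 288/7
sum k=0..1:
  [0] +1/12 = 1/12
  [1] −1/24 = -1/24
S = 1/24
C² = P²·S² = 1/14 ; C = +0.267261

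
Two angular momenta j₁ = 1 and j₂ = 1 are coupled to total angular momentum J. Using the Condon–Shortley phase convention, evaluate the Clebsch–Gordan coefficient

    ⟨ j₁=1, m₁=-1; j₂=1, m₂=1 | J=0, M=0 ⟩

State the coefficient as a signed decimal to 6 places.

+√(1/3) = +0.577350

√[1·2!0!0!/3! · 0!2!2!0!0!0!] = √(4/3)
  +(−1)^2/∏(2,0,0,0,0,0)! = 1/2  (running 1/2)
⟨..|..⟩ = √(4/3)·(1/2) = +0.577350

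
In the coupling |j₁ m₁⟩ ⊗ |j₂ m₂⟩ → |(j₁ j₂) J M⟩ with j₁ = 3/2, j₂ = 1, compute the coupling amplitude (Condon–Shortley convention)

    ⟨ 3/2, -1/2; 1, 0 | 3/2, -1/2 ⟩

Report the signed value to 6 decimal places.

√[4·1!2!1!/5! · 1!2!1!1!1!2!] = √(4/15)
  +(−1)^0/∏(0,1,2,1,0,0)! = 1/2  (running 1/2)
  +(−1)^1/∏(1,0,1,0,1,1)! = -1  (running -1/2)
⟨..|..⟩ = √(4/15)·(-1/2) = -0.258199

−√(1/15) = -0.258199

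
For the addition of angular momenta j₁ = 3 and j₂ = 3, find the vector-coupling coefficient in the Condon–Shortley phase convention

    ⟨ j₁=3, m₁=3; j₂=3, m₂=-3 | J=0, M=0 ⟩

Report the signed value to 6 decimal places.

triangle: 6!×0!×0!/7! = 720/5040
(j±m)!: 6!×0!×0!×6!×0!×0! = 518400
prefactor² = (2J+1)×Δ×N² = 518400/7
  k=0: +1/(0!×6!×0!×0!×0!×0!) = 1/720
Σ = 1/720  ⇒  CG² = 518400/7×1/720² = 1/7
CG = +√(1/7) = +0.377964

+0.377964  (= +√(1/7))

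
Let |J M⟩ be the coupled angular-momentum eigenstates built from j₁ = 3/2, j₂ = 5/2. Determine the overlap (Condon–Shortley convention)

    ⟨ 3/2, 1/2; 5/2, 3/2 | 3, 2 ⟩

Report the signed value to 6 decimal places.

j₁+j₂−J=1  J+j₁−j₂=2  J−j₁+j₂=4  j₁+j₂+J+1=8
(j₁±m₁, j₂±m₂, J±M) = (2,1,4,1,5,1)
P² = 48
sum k=0..1:
  [0] +1/24 = 1/24
  [1] −1/12 = -1/12
S = -1/24
C² = P²·S² = 1/12 ; C = -0.288675

-0.288675  (= −√(1/12))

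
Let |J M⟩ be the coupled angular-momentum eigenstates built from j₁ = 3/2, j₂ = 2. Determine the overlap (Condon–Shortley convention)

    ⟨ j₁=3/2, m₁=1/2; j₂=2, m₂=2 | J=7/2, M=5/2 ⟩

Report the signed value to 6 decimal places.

j₁+j₂−J=0  J+j₁−j₂=3  J−j₁+j₂=4  j₁+j₂+J+1=8
(j₁±m₁, j₂±m₂, J±M) = (2,1,4,0,6,1)
P² = 6912/7
sum k=0..0:
  [0] +1/48 = 1/48
S = 1/48
C² = P²·S² = 3/7 ; C = +0.654654

+0.654654  (= +√(3/7))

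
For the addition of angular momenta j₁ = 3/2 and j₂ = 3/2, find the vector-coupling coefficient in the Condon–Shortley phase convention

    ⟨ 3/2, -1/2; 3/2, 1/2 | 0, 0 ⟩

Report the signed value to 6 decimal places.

+√(1/4) ≈ +0.500000

triangle: 3!×0!×0!/4! = 6/24
(j±m)!: 1!×2!×2!×1!×0!×0! = 4
prefactor² = (2J+1)×Δ×N² = 1
  k=2: +1/(2!×1!×0!×0!×0!×0!) = 1/2
Σ = 1/2  ⇒  CG² = 1×1/2² = 1/4
CG = +√(1/4) = +0.500000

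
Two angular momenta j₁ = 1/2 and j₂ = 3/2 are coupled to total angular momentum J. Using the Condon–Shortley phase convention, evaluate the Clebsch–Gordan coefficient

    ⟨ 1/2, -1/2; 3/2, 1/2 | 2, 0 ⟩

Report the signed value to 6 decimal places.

√[5·0!1!3!/5! · 0!1!2!1!2!2!] = √(2)
  +(−1)^0/∏(0,0,1,2,0,1)! = 1/2  (running 1/2)
⟨..|..⟩ = √(2)·(1/2) = +0.707107

+√(1/2) ≈ +0.707107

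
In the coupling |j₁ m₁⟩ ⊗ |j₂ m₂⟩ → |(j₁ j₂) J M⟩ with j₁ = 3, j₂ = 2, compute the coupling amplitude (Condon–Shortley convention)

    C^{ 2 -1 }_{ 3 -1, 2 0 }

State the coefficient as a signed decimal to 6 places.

+0.377964

j₁+j₂−J=3  J+j₁−j₂=3  J−j₁+j₂=1  j₁+j₂+J+1=8
(j₁±m₁, j₂±m₂, J±M) = (2,4,2,2,1,3)
P² = 36/7
sum k=1..2:
  [1] −1/12 = -1/12
  [2] +1/4 = 1/4
S = 1/6
C² = P²·S² = 1/7 ; C = +0.377964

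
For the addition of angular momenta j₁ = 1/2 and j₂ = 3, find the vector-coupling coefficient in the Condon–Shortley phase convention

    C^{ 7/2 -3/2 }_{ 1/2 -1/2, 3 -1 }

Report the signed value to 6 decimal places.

+√(5/7) = +0.845154

triangle: 0!*1!*6!/8! = 720/40320
(j±m)!: 0!*1!*2!*4!*2!*5! = 11520
prefactor² = (2J+1)*Δ*N² = 11520/7
  k=0: +1/(0!*0!*1!*2!*0!*4!) = 1/48
Σ = 1/48  ⇒  CG² = 11520/7*1/48² = 5/7
CG = +√(5/7) = +0.845154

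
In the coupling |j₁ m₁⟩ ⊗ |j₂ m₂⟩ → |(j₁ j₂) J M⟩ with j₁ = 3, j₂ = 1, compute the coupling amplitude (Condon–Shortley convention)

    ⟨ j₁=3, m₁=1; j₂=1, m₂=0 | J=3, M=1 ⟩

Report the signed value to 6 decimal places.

+0.288675

j₁+j₂−J=1  J+j₁−j₂=5  J−j₁+j₂=1  j₁+j₂+J+1=8
(j₁±m₁, j₂±m₂, J±M) = (4,2,1,1,4,2)
P² = 48
sum k=0..1:
  [0] +1/12 = 1/12
  [1] −1/24 = -1/24
S = 1/24
C² = P²·S² = 1/12 ; C = +0.288675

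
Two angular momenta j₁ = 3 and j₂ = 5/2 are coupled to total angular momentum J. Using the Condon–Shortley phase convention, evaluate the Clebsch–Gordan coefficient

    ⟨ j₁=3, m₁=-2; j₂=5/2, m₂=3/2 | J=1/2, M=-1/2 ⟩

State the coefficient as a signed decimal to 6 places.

+√(5/21) = +0.487950

triangle: 5!·1!·0!/7! = 120/5040
(j±m)!: 1!·5!·4!·1!·0!·1! = 2880
prefactor² = (2J+1)·Δ·N² = 960/7
  k=4: +1/(4!·1!·1!·0!·0!·0!) = 1/24
Σ = 1/24  ⇒  CG² = 960/7·1/24² = 5/21
CG = +√(5/21) = +0.487950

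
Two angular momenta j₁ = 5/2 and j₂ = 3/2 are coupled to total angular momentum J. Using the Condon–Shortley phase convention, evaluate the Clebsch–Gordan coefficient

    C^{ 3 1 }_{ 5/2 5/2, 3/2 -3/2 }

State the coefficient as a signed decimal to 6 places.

+0.353553  (= +√(1/8))

triangle: 1!*4!*2!/8! = 48/40320
(j±m)!: 5!*0!*0!*3!*4!*2! = 34560
prefactor² = (2J+1)*Δ*N² = 288
  k=0: +1/(0!*1!*0!*0!*4!*2!) = 1/48
Σ = 1/48  ⇒  CG² = 288*1/48² = 1/8
CG = +√(1/8) = +0.353553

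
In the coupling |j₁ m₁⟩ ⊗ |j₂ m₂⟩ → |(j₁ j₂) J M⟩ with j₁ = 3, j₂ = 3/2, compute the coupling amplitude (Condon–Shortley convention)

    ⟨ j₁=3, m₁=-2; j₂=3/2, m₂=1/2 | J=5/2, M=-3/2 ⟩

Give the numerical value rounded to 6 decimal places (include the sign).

+0.267261  (= +√(1/14))

√[6·2!4!1!/8! · 1!5!2!1!1!4!] = √(288/7)
  +(−1)^1/∏(1,1,4,1,0,0)! = -1/24  (running -1/24)
  +(−1)^2/∏(2,0,3,0,1,1)! = 1/12  (running 1/24)
⟨..|..⟩ = √(288/7)·(1/24) = +0.267261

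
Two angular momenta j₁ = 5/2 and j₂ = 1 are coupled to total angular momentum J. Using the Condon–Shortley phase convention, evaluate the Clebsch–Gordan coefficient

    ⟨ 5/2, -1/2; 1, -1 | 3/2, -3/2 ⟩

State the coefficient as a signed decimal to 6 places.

+√(1/15) = +0.258199

√[4·2!3!0!/6! · 2!3!0!2!0!3!] = √(48/5)
  +(−1)^0/∏(0,2,3,0,0,0)! = 1/12  (running 1/12)
⟨..|..⟩ = √(48/5)·(1/12) = +0.258199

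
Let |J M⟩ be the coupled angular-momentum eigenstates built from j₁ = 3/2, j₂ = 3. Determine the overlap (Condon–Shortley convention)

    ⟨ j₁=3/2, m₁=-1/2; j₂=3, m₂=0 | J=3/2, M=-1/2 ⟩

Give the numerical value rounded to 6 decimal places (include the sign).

j₁+j₂−J=3  J+j₁−j₂=0  J−j₁+j₂=3  j₁+j₂+J+1=7
(j₁±m₁, j₂±m₂, J±M) = (1,2,3,3,1,2)
P² = 144/35
sum k=2..2:
  [2] +1/4 = 1/4
S = 1/4
C² = P²·S² = 9/35 ; C = +0.507093

+0.507093  (= +√(9/35))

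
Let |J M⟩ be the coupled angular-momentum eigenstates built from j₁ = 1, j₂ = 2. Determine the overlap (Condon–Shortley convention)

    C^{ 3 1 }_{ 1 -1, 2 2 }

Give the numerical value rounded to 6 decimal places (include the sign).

+0.258199  (= +√(1/15))

j₁+j₂−J=0  J+j₁−j₂=2  J−j₁+j₂=4  j₁+j₂+J+1=7
(j₁±m₁, j₂±m₂, J±M) = (0,2,4,0,4,2)
P² = 768/5
sum k=0..0:
  [0] +1/48 = 1/48
S = 1/48
C² = P²·S² = 1/15 ; C = +0.258199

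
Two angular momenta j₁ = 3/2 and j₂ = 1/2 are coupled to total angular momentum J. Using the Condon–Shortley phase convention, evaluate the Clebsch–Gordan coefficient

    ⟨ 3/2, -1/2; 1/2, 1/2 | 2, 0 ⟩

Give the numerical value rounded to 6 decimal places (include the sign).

√[5·0!3!1!/5! · 1!2!1!0!2!2!] = √(2)
  +(−1)^0/∏(0,0,2,1,1,0)! = 1/2  (running 1/2)
⟨..|..⟩ = √(2)·(1/2) = +0.707107

+0.707107  (= +√(1/2))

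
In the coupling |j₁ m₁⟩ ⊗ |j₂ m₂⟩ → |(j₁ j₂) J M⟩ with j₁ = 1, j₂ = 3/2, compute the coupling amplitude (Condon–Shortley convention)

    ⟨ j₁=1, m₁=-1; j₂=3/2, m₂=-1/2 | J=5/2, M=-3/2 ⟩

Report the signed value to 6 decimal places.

+√(3/5) ≈ +0.774597

j₁+j₂−J=0  J+j₁−j₂=2  J−j₁+j₂=3  j₁+j₂+J+1=6
(j₁±m₁, j₂±m₂, J±M) = (0,2,1,2,1,4)
P² = 48/5
sum k=0..0:
  [0] +1/4 = 1/4
S = 1/4
C² = P²·S² = 3/5 ; C = +0.774597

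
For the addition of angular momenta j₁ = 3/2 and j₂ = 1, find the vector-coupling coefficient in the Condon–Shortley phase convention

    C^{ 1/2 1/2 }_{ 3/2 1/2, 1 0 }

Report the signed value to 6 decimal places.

√[2·2!1!0!/4! · 2!1!1!1!1!0!] = √(1/3)
  +(−1)^1/∏(1,1,0,0,1,0)! = -1  (running -1)
⟨..|..⟩ = √(1/3)·(-1) = -0.577350

-0.577350  (= −√(1/3))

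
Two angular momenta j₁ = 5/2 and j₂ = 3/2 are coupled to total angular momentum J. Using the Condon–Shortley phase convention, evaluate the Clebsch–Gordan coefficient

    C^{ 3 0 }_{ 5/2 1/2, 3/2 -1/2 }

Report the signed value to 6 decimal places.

+√(1/5) ≈ +0.447214

triangle: 1!*4!*2!/8! = 48/40320
(j±m)!: 3!*2!*1!*2!*3!*3! = 864
prefactor² = (2J+1)*Δ*N² = 36/5
  k=0: +1/(0!*1!*2!*1!*2!*1!) = 1/4
  k=1: −1/(1!*0!*1!*0!*3!*2!) = -1/12
Σ = 1/6  ⇒  CG² = 36/5*1/6² = 1/5
CG = +√(1/5) = +0.447214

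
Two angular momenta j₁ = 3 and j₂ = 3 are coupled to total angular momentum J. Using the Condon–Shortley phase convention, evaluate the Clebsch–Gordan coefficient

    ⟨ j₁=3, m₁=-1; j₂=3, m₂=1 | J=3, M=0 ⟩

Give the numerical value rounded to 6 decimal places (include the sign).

triangle: 3!×3!×3!/10! = 216/3628800
(j±m)!: 2!×4!×4!×2!×3!×3! = 82944
prefactor² = (2J+1)×Δ×N² = 864/25
  k=1: −1/(1!×2!×3!×3!×0!×0!) = -1/72
  k=2: +1/(2!×1!×2!×2!×1!×1!) = 1/8
  k=3: −1/(3!×0!×1!×1!×2!×2!) = -1/24
Σ = 5/72  ⇒  CG² = 864/25×5/72² = 1/6
CG = +√(1/6) = +0.408248

+√(1/6) ≈ +0.408248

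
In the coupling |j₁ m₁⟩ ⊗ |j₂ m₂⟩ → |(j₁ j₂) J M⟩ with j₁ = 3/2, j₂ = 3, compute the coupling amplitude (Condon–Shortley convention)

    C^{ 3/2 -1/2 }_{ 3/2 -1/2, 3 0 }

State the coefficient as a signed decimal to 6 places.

√[4·3!0!3!/7! · 1!2!3!3!1!2!] = √(144/35)
  +(−1)^2/∏(2,1,0,1,0,2)! = 1/4  (running 1/4)
⟨..|..⟩ = √(144/35)·(1/4) = +0.507093

+√(9/35) = +0.507093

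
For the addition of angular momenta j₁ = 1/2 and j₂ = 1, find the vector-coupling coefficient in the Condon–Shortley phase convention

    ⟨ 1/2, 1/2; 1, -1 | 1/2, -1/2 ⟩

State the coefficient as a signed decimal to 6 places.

+√(2/3) = +0.816497

j₁+j₂−J=1  J+j₁−j₂=0  J−j₁+j₂=1  j₁+j₂+J+1=3
(j₁±m₁, j₂±m₂, J±M) = (1,0,0,2,0,1)
P² = 2/3
sum k=0..0:
  [0] +1/1 = 1
S = 1
C² = P²·S² = 2/3 ; C = +0.816497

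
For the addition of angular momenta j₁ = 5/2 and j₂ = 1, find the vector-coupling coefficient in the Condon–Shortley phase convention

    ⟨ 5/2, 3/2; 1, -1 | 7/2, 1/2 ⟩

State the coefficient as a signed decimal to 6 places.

triangle: 0!*5!*2!/8! = 240/40320
(j±m)!: 4!*1!*0!*2!*4!*3! = 6912
prefactor² = (2J+1)*Δ*N² = 2304/7
  k=0: +1/(0!*0!*1!*0!*4!*2!) = 1/48
Σ = 1/48  ⇒  CG² = 2304/7*1/48² = 1/7
CG = +√(1/7) = +0.377964

+√(1/7) = +0.377964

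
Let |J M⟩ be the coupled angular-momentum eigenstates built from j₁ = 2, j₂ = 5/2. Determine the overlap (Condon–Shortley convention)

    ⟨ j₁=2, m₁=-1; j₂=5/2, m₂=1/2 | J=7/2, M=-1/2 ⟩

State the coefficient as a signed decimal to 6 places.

-0.557773

√[8·1!3!4!/9! · 1!3!3!2!3!4!] = √(1152/35)
  +(−1)^0/∏(0,1,3,3,0,1)! = 1/36  (running 1/36)
  +(−1)^1/∏(1,0,2,2,1,2)! = -1/8  (running -7/72)
⟨..|..⟩ = √(1152/35)·(-7/72) = -0.557773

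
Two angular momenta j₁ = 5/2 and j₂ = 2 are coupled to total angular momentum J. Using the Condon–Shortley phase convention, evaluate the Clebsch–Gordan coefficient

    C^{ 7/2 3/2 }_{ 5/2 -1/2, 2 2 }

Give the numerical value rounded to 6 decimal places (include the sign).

−√(8/21) = -0.617213

triangle: 1!*4!*3!/9! = 144/362880
(j±m)!: 2!*3!*4!*0!*5!*2! = 69120
prefactor² = (2J+1)*Δ*N² = 1536/7
  k=1: −1/(1!*0!*2!*3!*2!*0!) = -1/24
Σ = -1/24  ⇒  CG² = 1536/7*(-1/24)² = 8/21
CG = −√(8/21) = -0.617213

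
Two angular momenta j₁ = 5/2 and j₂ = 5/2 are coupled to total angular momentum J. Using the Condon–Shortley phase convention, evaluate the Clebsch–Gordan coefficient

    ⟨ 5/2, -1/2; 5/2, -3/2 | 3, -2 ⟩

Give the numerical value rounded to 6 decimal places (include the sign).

−√(1/12) ≈ -0.288675

√[7·2!3!3!/9! · 2!3!1!4!1!5!] = √(48)
  +(−1)^0/∏(0,2,3,1,0,2)! = 1/24  (running 1/24)
  +(−1)^1/∏(1,1,2,0,1,3)! = -1/12  (running -1/24)
⟨..|..⟩ = √(48)·(-1/24) = -0.288675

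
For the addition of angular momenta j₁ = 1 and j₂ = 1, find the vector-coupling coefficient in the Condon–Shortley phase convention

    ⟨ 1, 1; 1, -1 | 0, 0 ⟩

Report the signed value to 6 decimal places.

+0.577350  (= +√(1/3))

triangle: 2!*0!*0!/3! = 2/6
(j±m)!: 2!*0!*0!*2!*0!*0! = 4
prefactor² = (2J+1)*Δ*N² = 4/3
  k=0: +1/(0!*2!*0!*0!*0!*0!) = 1/2
Σ = 1/2  ⇒  CG² = 4/3*1/2² = 1/3
CG = +√(1/3) = +0.577350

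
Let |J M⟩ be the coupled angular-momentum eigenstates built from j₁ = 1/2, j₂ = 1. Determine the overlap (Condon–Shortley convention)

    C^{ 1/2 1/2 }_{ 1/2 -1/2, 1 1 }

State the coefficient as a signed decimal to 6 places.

-0.816497

triangle: 1!·0!·1!/3! = 1/6
(j±m)!: 0!·1!·2!·0!·1!·0! = 2
prefactor² = (2J+1)·Δ·N² = 2/3
  k=1: −1/(1!·0!·0!·1!·0!·0!) = -1
Σ = -1  ⇒  CG² = 2/3·(-1)² = 2/3
CG = −√(2/3) = -0.816497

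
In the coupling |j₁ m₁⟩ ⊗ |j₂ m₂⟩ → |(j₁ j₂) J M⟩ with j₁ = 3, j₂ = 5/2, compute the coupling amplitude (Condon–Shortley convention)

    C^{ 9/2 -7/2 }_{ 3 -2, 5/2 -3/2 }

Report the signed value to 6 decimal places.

j₁+j₂−J=1  J+j₁−j₂=5  J−j₁+j₂=4  j₁+j₂+J+1=11
(j₁±m₁, j₂±m₂, J±M) = (1,5,1,4,1,8)
P² = 921600/11
sum k=0..1:
  [0] +1/720 = 1/720
  [1] −1/576 = -1/576
S = -1/2880
C² = P²·S² = 1/99 ; C = -0.100504

-0.100504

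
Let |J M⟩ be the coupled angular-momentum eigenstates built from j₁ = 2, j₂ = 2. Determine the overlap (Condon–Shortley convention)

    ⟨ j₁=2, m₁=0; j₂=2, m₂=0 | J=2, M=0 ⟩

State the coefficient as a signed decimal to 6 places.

-0.534522  (= −√(2/7))

j₁+j₂−J=2  J+j₁−j₂=2  J−j₁+j₂=2  j₁+j₂+J+1=7
(j₁±m₁, j₂±m₂, J±M) = (2,2,2,2,2,2)
P² = 32/63
sum k=0..2:
  [0] +1/8 = 1/8
  [1] −1/1 = -1
  [2] +1/8 = 1/8
S = -3/4
C² = P²·S² = 2/7 ; C = -0.534522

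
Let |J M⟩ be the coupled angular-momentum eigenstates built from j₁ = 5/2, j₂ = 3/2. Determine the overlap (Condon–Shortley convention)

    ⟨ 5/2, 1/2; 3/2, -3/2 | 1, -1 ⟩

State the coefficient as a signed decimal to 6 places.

+0.223607

√[3·3!2!0!/6! · 3!2!0!3!0!2!] = √(36/5)
  +(−1)^0/∏(0,3,2,0,0,0)! = 1/12  (running 1/12)
⟨..|..⟩ = √(36/5)·(1/12) = +0.223607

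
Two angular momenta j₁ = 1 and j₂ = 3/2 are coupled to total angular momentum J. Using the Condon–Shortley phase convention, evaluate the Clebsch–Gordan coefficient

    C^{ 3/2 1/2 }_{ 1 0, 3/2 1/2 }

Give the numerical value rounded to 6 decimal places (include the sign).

−√(1/15) ≈ -0.258199

√[4·1!1!2!/5! · 1!1!2!1!2!1!] = √(4/15)
  +(−1)^0/∏(0,1,1,2,0,0)! = 1/2  (running 1/2)
  +(−1)^1/∏(1,0,0,1,1,1)! = -1  (running -1/2)
⟨..|..⟩ = √(4/15)·(-1/2) = -0.258199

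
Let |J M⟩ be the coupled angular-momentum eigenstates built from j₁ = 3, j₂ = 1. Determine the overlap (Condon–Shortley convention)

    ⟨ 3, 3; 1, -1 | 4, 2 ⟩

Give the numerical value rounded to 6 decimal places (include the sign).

√[9·0!6!2!/9! · 6!0!0!2!6!2!] = √(518400/7)
  +(−1)^0/∏(0,0,0,0,6,2)! = 1/1440  (running 1/1440)
⟨..|..⟩ = √(518400/7)·(1/1440) = +0.188982

+0.188982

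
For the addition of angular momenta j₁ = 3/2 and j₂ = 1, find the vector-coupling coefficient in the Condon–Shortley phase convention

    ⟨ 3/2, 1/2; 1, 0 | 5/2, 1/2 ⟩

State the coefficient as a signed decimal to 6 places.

triangle: 0!*3!*2!/6! = 12/720
(j±m)!: 2!*1!*1!*1!*3!*2! = 24
prefactor² = (2J+1)*Δ*N² = 12/5
  k=0: +1/(0!*0!*1!*1!*2!*1!) = 1/2
Σ = 1/2  ⇒  CG² = 12/5*1/2² = 3/5
CG = +√(3/5) = +0.774597

+√(3/5) = +0.774597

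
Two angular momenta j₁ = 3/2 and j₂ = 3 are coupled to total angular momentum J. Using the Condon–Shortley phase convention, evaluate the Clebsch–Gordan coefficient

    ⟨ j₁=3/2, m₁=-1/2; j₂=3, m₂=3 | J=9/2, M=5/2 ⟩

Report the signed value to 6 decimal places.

+0.288675

√[10·0!3!6!/10! · 1!2!6!0!7!2!] = √(172800)
  +(−1)^0/∏(0,0,2,6,1,0)! = 1/1440  (running 1/1440)
⟨..|..⟩ = √(172800)·(1/1440) = +0.288675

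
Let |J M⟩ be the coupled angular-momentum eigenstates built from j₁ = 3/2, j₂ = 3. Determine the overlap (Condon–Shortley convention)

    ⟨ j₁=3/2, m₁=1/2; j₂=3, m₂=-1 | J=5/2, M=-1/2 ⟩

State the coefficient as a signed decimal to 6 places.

triangle: 2!·1!·4!/8! = 48/40320
(j±m)!: 2!·1!·2!·4!·2!·3! = 1152
prefactor² = (2J+1)·Δ·N² = 288/35
  k=0: +1/(0!·2!·1!·2!·0!·2!) = 1/8
  k=1: −1/(1!·1!·0!·1!·1!·3!) = -1/6
Σ = -1/24  ⇒  CG² = 288/35·(-1/24)² = 1/70
CG = −√(1/70) = -0.119523

-0.119523  (= −√(1/70))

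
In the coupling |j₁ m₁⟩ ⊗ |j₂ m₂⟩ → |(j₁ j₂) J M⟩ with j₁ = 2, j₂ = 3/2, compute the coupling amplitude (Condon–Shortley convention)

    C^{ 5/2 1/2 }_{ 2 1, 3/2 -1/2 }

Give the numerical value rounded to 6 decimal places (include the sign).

+√(5/14) = +0.597614

√[6·1!3!2!/7! · 3!1!1!2!3!2!] = √(72/35)
  +(−1)^0/∏(0,1,1,1,2,1)! = 1/2  (running 1/2)
  +(−1)^1/∏(1,0,0,0,3,2)! = -1/12  (running 5/12)
⟨..|..⟩ = √(72/35)·(5/12) = +0.597614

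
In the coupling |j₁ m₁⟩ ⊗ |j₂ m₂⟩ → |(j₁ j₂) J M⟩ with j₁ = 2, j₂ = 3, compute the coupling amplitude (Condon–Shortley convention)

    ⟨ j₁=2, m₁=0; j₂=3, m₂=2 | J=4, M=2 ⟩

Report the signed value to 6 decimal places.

triangle: 1!×3!×5!/10! = 720/3628800
(j±m)!: 2!×2!×5!×1!×6!×2! = 691200
prefactor² = (2J+1)×Δ×N² = 8640/7
  k=0: +1/(0!×1!×2!×5!×1!×0!) = 1/240
  k=1: −1/(1!×0!×1!×4!×2!×1!) = -1/48
Σ = -1/60  ⇒  CG² = 8640/7×(-1/60)² = 12/35
CG = −√(12/35) = -0.585540

−√(12/35) ≈ -0.585540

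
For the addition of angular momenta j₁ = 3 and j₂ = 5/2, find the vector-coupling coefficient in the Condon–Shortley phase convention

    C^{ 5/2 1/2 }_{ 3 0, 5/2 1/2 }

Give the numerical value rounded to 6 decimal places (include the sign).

+√(8/105) = +0.276026

√[6·3!3!2!/9! · 3!3!3!2!3!2!] = √(216/35)
  +(−1)^1/∏(1,2,2,2,1,0)! = -1/8  (running -1/8)
  +(−1)^2/∏(2,1,1,1,2,1)! = 1/4  (running 1/8)
  +(−1)^3/∏(3,0,0,0,3,2)! = -1/72  (running 1/9)
⟨..|..⟩ = √(216/35)·(1/9) = +0.276026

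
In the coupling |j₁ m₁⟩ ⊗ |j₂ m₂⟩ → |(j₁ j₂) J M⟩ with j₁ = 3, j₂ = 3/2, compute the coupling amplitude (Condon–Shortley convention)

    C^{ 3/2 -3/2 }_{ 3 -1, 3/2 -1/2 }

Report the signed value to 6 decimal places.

√[4·3!3!0!/7! · 2!4!1!2!0!3!] = √(576/35)
  +(−1)^1/∏(1,2,3,0,0,0)! = -1/12  (running -1/12)
⟨..|..⟩ = √(576/35)·(-1/12) = -0.338062

-0.338062  (= −√(4/35))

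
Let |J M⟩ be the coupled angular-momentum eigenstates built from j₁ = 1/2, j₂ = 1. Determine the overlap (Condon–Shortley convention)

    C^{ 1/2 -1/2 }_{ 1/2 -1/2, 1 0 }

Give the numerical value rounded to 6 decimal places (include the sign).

j₁+j₂−J=1  J+j₁−j₂=0  J−j₁+j₂=1  j₁+j₂+J+1=3
(j₁±m₁, j₂±m₂, J±M) = (0,1,1,1,0,1)
P² = 1/3
sum k=1..1:
  [1] −1/1 = -1
S = -1
C² = P²·S² = 1/3 ; C = -0.577350

−√(1/3) = -0.577350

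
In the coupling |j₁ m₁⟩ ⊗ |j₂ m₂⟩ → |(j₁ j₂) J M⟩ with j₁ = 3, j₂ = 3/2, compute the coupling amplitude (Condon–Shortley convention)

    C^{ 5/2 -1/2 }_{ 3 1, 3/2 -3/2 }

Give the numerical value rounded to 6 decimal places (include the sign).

+√(27/70) = +0.621059

triangle: 2!*4!*1!/8! = 48/40320
(j±m)!: 4!*2!*0!*3!*2!*3! = 3456
prefactor² = (2J+1)*Δ*N² = 864/35
  k=0: +1/(0!*2!*2!*0!*2!*1!) = 1/8
Σ = 1/8  ⇒  CG² = 864/35*1/8² = 27/70
CG = +√(27/70) = +0.621059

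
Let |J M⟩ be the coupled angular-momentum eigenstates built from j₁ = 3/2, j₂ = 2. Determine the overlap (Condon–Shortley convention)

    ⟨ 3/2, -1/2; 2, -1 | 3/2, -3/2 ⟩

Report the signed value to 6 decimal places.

j₁+j₂−J=2  J+j₁−j₂=1  J−j₁+j₂=2  j₁+j₂+J+1=6
(j₁±m₁, j₂±m₂, J±M) = (1,2,1,3,0,3)
P² = 8/5
sum k=1..1:
  [1] −1/2 = -1/2
S = -1/2
C² = P²·S² = 2/5 ; C = -0.632456

−√(2/5) ≈ -0.632456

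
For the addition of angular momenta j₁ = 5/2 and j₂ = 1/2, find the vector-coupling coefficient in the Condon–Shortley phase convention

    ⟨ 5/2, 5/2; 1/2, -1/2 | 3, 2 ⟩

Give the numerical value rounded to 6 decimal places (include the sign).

+√(1/6) ≈ +0.408248

triangle: 0!*5!*1!/7! = 120/5040
(j±m)!: 5!*0!*0!*1!*5!*1! = 14400
prefactor² = (2J+1)*Δ*N² = 2400
  k=0: +1/(0!*0!*0!*0!*5!*1!) = 1/120
Σ = 1/120  ⇒  CG² = 2400*1/120² = 1/6
CG = +√(1/6) = +0.408248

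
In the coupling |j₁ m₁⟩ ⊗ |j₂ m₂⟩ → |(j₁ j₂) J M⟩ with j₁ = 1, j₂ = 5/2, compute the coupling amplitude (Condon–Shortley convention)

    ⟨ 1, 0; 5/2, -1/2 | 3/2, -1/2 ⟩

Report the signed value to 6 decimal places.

−√(2/5) ≈ -0.632456

√[4·2!0!3!/6! · 1!1!2!3!1!2!] = √(8/5)
  +(−1)^1/∏(1,1,0,1,0,2)! = -1/2  (running -1/2)
⟨..|..⟩ = √(8/5)·(-1/2) = -0.632456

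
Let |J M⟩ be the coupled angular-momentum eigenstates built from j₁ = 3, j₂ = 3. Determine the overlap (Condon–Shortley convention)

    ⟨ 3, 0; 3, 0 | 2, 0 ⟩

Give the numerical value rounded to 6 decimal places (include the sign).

+√(4/21) ≈ +0.436436

triangle: 4!*2!*2!/9! = 96/362880
(j±m)!: 3!*3!*3!*3!*2!*2! = 5184
prefactor² = (2J+1)*Δ*N² = 48/7
  k=1: −1/(1!*3!*2!*2!*0!*0!) = -1/24
  k=2: +1/(2!*2!*1!*1!*1!*1!) = 1/4
  k=3: −1/(3!*1!*0!*0!*2!*2!) = -1/24
Σ = 1/6  ⇒  CG² = 48/7*1/6² = 4/21
CG = +√(4/21) = +0.436436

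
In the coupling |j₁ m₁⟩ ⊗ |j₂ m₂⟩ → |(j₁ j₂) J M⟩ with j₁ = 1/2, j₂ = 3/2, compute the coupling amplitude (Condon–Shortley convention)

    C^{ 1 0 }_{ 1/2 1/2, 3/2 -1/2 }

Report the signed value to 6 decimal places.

+0.707107

triangle: 1!*0!*2!/4! = 2/24
(j±m)!: 1!*0!*1!*2!*1!*1! = 2
prefactor² = (2J+1)*Δ*N² = 1/2
  k=0: +1/(0!*1!*0!*1!*0!*1!) = 1
Σ = 1  ⇒  CG² = 1/2*1² = 1/2
CG = +√(1/2) = +0.707107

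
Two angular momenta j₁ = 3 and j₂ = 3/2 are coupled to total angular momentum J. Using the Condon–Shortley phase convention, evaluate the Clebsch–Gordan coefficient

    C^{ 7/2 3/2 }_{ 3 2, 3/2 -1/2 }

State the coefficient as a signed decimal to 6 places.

+√(3/7) ≈ +0.654654

triangle: 1!·5!·2!/9! = 240/362880
(j±m)!: 5!·1!·1!·2!·5!·2! = 57600
prefactor² = (2J+1)·Δ·N² = 6400/21
  k=0: +1/(0!·1!·1!·1!·4!·1!) = 1/24
  k=1: −1/(1!·0!·0!·0!·5!·2!) = -1/240
Σ = 3/80  ⇒  CG² = 6400/21·3/80² = 3/7
CG = +√(3/7) = +0.654654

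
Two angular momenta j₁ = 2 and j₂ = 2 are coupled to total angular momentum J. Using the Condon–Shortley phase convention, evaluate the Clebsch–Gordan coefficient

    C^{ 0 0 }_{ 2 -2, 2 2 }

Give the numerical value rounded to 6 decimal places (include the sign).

√[1·4!0!0!/5! · 0!4!4!0!0!0!] = √(576/5)
  +(−1)^4/∏(4,0,0,0,0,0)! = 1/24  (running 1/24)
⟨..|..⟩ = √(576/5)·(1/24) = +0.447214

+0.447214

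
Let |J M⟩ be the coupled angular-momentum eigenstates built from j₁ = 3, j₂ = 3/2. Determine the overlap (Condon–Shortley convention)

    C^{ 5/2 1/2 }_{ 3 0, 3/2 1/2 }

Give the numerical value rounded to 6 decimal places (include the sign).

triangle: 2!*4!*1!/8! = 48/40320
(j±m)!: 3!*3!*2!*1!*3!*2! = 864
prefactor² = (2J+1)*Δ*N² = 216/35
  k=1: −1/(1!*1!*2!*1!*2!*0!) = -1/4
  k=2: +1/(2!*0!*1!*0!*3!*1!) = 1/12
Σ = -1/6  ⇒  CG² = 216/35*(-1/6)² = 6/35
CG = −√(6/35) = -0.414039

-0.414039  (= −√(6/35))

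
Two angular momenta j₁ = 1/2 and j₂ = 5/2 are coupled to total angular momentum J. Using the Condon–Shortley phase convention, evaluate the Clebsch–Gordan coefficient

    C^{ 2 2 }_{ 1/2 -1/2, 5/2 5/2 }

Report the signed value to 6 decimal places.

-0.912871

triangle: 1!·0!·4!/6! = 24/720
(j±m)!: 0!·1!·5!·0!·4!·0! = 2880
prefactor² = (2J+1)·Δ·N² = 480
  k=1: −1/(1!·0!·0!·4!·0!·0!) = -1/24
Σ = -1/24  ⇒  CG² = 480·(-1/24)² = 5/6
CG = −√(5/6) = -0.912871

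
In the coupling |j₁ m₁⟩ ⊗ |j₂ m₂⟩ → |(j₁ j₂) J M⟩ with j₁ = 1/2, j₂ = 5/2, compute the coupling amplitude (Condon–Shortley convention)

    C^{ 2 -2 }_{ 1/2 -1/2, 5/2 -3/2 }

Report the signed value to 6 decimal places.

−√(1/6) = -0.408248

√[5·1!0!4!/6! · 0!1!1!4!0!4!] = √(96)
  +(−1)^1/∏(1,0,0,0,0,4)! = -1/24  (running -1/24)
⟨..|..⟩ = √(96)·(-1/24) = -0.408248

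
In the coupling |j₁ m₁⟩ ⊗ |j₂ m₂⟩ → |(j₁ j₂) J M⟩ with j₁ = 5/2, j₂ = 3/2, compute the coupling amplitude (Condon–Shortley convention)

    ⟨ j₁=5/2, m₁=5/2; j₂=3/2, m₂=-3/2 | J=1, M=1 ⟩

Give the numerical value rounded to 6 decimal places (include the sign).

triangle: 3!×2!×0!/6! = 12/720
(j±m)!: 5!×0!×0!×3!×2!×0! = 1440
prefactor² = (2J+1)×Δ×N² = 72
  k=0: +1/(0!×3!×0!×0!×2!×0!) = 1/12
Σ = 1/12  ⇒  CG² = 72×1/12² = 1/2
CG = +√(1/2) = +0.707107

+√(1/2) ≈ +0.707107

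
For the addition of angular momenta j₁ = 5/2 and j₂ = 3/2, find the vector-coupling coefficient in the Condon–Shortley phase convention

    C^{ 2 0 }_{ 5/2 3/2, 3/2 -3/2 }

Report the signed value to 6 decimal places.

+√(3/7) ≈ +0.654654

triangle: 2!*3!*1!/7! = 12/5040
(j±m)!: 4!*1!*0!*3!*2!*2! = 576
prefactor² = (2J+1)*Δ*N² = 48/7
  k=0: +1/(0!*2!*1!*0!*2!*1!) = 1/4
Σ = 1/4  ⇒  CG² = 48/7*1/4² = 3/7
CG = +√(3/7) = +0.654654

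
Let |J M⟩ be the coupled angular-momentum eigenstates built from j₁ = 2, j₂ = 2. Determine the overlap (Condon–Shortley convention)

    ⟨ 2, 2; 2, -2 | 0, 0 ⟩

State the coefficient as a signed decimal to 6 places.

√[1·4!0!0!/5! · 4!0!0!4!0!0!] = √(576/5)
  +(−1)^0/∏(0,4,0,0,0,0)! = 1/24  (running 1/24)
⟨..|..⟩ = √(576/5)·(1/24) = +0.447214

+0.447214  (= +√(1/5))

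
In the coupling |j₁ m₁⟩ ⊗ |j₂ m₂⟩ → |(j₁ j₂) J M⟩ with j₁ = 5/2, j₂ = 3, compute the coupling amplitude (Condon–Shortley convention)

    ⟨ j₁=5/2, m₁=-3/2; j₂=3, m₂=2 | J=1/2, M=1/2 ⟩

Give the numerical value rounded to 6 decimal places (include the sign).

+0.487950  (= +√(5/21))

√[2·5!0!1!/7! · 1!4!5!1!1!0!] = √(960/7)
  +(−1)^4/∏(4,1,0,1,0,0)! = 1/24  (running 1/24)
⟨..|..⟩ = √(960/7)·(1/24) = +0.487950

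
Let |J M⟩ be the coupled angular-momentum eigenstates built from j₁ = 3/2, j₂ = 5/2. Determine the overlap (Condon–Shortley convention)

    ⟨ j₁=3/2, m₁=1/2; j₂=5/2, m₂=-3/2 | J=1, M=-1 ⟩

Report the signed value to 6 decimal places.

−√(3/10) ≈ -0.547723

j₁+j₂−J=3  J+j₁−j₂=0  J−j₁+j₂=2  j₁+j₂+J+1=6
(j₁±m₁, j₂±m₂, J±M) = (2,1,1,4,0,2)
P² = 24/5
sum k=1..1:
  [1] −1/4 = -1/4
S = -1/4
C² = P²·S² = 3/10 ; C = -0.547723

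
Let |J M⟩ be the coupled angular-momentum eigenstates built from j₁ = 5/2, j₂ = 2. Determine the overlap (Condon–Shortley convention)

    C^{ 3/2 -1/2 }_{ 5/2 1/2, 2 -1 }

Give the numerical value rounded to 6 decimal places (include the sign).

−√(5/21) = -0.487950

√[4·3!2!1!/7! · 3!2!1!3!1!2!] = √(48/35)
  +(−1)^0/∏(0,3,2,1,0,0)! = 1/12  (running 1/12)
  +(−1)^1/∏(1,2,1,0,1,1)! = -1/2  (running -5/12)
⟨..|..⟩ = √(48/35)·(-5/12) = -0.487950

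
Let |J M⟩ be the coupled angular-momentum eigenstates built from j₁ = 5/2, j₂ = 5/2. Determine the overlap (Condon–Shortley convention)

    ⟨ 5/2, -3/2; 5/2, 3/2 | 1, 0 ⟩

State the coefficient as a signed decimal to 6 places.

-0.358569

triangle: 4!*1!*1!/7! = 24/5040
(j±m)!: 1!*4!*4!*1!*1!*1! = 576
prefactor² = (2J+1)*Δ*N² = 288/35
  k=3: −1/(3!*1!*1!*1!*0!*0!) = -1/6
  k=4: +1/(4!*0!*0!*0!*1!*1!) = 1/24
Σ = -1/8  ⇒  CG² = 288/35*(-1/8)² = 9/70
CG = −√(9/70) = -0.358569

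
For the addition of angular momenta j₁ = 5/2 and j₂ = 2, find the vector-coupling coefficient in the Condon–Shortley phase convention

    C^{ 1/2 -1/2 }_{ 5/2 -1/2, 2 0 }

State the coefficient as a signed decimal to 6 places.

triangle: 4!×1!×0!/6! = 24/720
(j±m)!: 2!×3!×2!×2!×0!×1! = 48
prefactor² = (2J+1)×Δ×N² = 16/5
  k=2: +1/(2!×2!×1!×0!×0!×0!) = 1/4
Σ = 1/4  ⇒  CG² = 16/5×1/4² = 1/5
CG = +√(1/5) = +0.447214

+0.447214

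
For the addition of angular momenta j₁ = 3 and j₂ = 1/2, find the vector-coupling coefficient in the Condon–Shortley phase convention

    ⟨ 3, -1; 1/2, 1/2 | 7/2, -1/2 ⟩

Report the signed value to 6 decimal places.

+√(3/7) ≈ +0.654654

j₁+j₂−J=0  J+j₁−j₂=6  J−j₁+j₂=1  j₁+j₂+J+1=8
(j₁±m₁, j₂±m₂, J±M) = (2,4,1,0,3,4)
P² = 6912/7
sum k=0..0:
  [0] +1/48 = 1/48
S = 1/48
C² = P²·S² = 3/7 ; C = +0.654654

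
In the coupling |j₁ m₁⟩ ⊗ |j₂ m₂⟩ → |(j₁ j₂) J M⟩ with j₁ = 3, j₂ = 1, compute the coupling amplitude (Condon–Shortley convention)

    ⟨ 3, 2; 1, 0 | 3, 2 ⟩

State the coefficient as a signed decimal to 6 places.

+0.577350

triangle: 1!×5!×1!/8! = 120/40320
(j±m)!: 5!×1!×1!×1!×5!×1! = 14400
prefactor² = (2J+1)×Δ×N² = 300
  k=0: +1/(0!×1!×1!×1!×4!×0!) = 1/24
  k=1: −1/(1!×0!×0!×0!×5!×1!) = -1/120
Σ = 1/30  ⇒  CG² = 300×1/30² = 1/3
CG = +√(1/3) = +0.577350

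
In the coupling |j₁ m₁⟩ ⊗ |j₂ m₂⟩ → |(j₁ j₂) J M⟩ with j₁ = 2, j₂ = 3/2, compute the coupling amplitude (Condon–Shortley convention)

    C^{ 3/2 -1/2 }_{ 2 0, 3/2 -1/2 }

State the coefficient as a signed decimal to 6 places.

−√(1/5) ≈ -0.447214

√[4·2!2!1!/6! · 2!2!1!2!1!2!] = √(16/45)
  +(−1)^0/∏(0,2,2,1,0,0)! = 1/4  (running 1/4)
  +(−1)^1/∏(1,1,1,0,1,1)! = -1  (running -3/4)
⟨..|..⟩ = √(16/45)·(-3/4) = -0.447214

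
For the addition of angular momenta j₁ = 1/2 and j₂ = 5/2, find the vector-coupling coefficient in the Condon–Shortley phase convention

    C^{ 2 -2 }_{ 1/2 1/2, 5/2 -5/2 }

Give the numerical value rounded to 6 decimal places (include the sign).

j₁+j₂−J=1  J+j₁−j₂=0  J−j₁+j₂=4  j₁+j₂+J+1=6
(j₁±m₁, j₂±m₂, J±M) = (1,0,0,5,0,4)
P² = 480
sum k=0..0:
  [0] +1/24 = 1/24
S = 1/24
C² = P²·S² = 5/6 ; C = +0.912871

+√(5/6) ≈ +0.912871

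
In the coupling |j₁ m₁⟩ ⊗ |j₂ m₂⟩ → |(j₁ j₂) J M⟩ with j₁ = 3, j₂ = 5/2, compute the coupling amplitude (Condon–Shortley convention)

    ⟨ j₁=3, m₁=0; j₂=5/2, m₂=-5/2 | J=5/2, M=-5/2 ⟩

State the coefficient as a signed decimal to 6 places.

√[6·3!3!2!/9! · 3!3!0!5!0!5!] = √(4320/7)
  +(−1)^0/∏(0,3,3,0,0,2)! = 1/72  (running 1/72)
⟨..|..⟩ = √(4320/7)·(1/72) = +0.345033

+√(5/42) = +0.345033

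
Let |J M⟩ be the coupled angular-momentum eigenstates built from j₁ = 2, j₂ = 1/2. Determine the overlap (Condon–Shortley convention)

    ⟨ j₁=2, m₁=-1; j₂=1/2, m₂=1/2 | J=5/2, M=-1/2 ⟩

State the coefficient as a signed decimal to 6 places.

+0.632456

triangle: 0!×4!×1!/6! = 24/720
(j±m)!: 1!×3!×1!×0!×2!×3! = 72
prefactor² = (2J+1)×Δ×N² = 72/5
  k=0: +1/(0!×0!×3!×1!×1!×0!) = 1/6
Σ = 1/6  ⇒  CG² = 72/5×1/6² = 2/5
CG = +√(2/5) = +0.632456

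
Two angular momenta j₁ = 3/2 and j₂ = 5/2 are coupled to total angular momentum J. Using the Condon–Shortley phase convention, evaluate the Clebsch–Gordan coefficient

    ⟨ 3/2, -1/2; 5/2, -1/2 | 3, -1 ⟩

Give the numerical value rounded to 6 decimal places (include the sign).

j₁+j₂−J=1  J+j₁−j₂=2  J−j₁+j₂=4  j₁+j₂+J+1=8
(j₁±m₁, j₂±m₂, J±M) = (1,2,2,3,2,4)
P² = 48/5
sum k=0..1:
  [0] +1/8 = 1/8
  [1] −1/6 = -1/6
S = -1/24
C² = P²·S² = 1/60 ; C = -0.129099

−√(1/60) ≈ -0.129099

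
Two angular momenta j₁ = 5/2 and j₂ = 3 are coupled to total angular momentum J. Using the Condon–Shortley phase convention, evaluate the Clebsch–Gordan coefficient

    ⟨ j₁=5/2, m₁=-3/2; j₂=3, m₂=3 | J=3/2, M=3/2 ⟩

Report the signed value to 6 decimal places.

+0.462910

√[4·4!1!2!/8! · 1!4!6!0!3!0!] = √(3456/7)
  +(−1)^4/∏(4,0,0,2,1,0)! = 1/48  (running 1/48)
⟨..|..⟩ = √(3456/7)·(1/48) = +0.462910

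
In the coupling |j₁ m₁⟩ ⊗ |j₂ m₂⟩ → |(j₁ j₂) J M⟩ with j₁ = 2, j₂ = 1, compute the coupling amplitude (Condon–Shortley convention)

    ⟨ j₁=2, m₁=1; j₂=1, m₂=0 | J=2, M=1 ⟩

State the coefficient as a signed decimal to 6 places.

√[5·1!3!1!/6! · 3!1!1!1!3!1!] = √(3/2)
  +(−1)^0/∏(0,1,1,1,2,0)! = 1/2  (running 1/2)
  +(−1)^1/∏(1,0,0,0,3,1)! = -1/6  (running 1/3)
⟨..|..⟩ = √(3/2)·(1/3) = +0.408248

+√(1/6) ≈ +0.408248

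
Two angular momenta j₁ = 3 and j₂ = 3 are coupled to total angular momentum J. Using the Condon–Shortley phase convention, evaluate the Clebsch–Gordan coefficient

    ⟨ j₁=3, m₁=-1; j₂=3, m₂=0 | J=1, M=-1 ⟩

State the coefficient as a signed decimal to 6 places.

-0.462910  (= −√(3/14))

triangle: 5!×1!×1!/8! = 120/40320
(j±m)!: 2!×4!×3!×3!×0!×2! = 3456
prefactor² = (2J+1)×Δ×N² = 216/7
  k=3: −1/(3!×2!×1!×0!×0!×1!) = -1/12
Σ = -1/12  ⇒  CG² = 216/7×(-1/12)² = 3/14
CG = −√(3/14) = -0.462910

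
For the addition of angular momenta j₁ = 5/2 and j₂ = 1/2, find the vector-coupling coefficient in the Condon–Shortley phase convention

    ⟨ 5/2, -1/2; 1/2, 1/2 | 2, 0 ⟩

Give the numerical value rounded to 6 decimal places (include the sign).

−√(1/2) ≈ -0.707107

triangle: 1!*4!*0!/6! = 24/720
(j±m)!: 2!*3!*1!*0!*2!*2! = 48
prefactor² = (2J+1)*Δ*N² = 8
  k=1: −1/(1!*0!*2!*0!*2!*0!) = -1/4
Σ = -1/4  ⇒  CG² = 8*(-1/4)² = 1/2
CG = −√(1/2) = -0.707107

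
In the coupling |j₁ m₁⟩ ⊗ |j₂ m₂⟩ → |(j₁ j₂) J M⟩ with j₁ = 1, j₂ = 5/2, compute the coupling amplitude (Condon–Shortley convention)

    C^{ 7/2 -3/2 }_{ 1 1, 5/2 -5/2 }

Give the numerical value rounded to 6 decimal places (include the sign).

j₁+j₂−J=0  J+j₁−j₂=2  J−j₁+j₂=5  j₁+j₂+J+1=8
(j₁±m₁, j₂±m₂, J±M) = (2,0,0,5,2,5)
P² = 19200/7
sum k=0..0:
  [0] +1/240 = 1/240
S = 1/240
C² = P²·S² = 1/21 ; C = +0.218218

+0.218218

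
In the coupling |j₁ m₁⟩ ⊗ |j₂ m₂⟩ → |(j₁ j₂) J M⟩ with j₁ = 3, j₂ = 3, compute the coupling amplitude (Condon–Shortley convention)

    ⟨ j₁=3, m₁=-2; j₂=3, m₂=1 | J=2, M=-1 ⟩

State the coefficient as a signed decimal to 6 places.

triangle: 4!*2!*2!/9! = 96/362880
(j±m)!: 1!*5!*4!*2!*1!*3! = 34560
prefactor² = (2J+1)*Δ*N² = 320/7
  k=3: −1/(3!*1!*2!*1!*0!*1!) = -1/12
  k=4: +1/(4!*0!*1!*0!*1!*2!) = 1/48
Σ = -1/16  ⇒  CG² = 320/7*(-1/16)² = 5/28
CG = −√(5/28) = -0.422577

−√(5/28) = -0.422577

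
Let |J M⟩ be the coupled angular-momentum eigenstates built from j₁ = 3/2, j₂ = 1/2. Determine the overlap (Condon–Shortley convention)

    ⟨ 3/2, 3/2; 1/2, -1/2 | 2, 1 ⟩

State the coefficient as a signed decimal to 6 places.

+0.500000  (= +√(1/4))

triangle: 0!·3!·1!/5! = 6/120
(j±m)!: 3!·0!·0!·1!·3!·1! = 36
prefactor² = (2J+1)·Δ·N² = 9
  k=0: +1/(0!·0!·0!·0!·3!·1!) = 1/6
Σ = 1/6  ⇒  CG² = 9·1/6² = 1/4
CG = +√(1/4) = +0.500000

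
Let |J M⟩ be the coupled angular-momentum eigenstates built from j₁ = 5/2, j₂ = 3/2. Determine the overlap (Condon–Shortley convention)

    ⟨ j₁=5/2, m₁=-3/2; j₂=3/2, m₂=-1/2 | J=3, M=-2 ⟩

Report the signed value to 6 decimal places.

√[7·1!4!2!/8! · 1!4!1!2!1!5!] = √(48)
  +(−1)^0/∏(0,1,4,1,0,1)! = 1/24  (running 1/24)
  +(−1)^1/∏(1,0,3,0,1,2)! = -1/12  (running -1/24)
⟨..|..⟩ = √(48)·(-1/24) = -0.288675

-0.288675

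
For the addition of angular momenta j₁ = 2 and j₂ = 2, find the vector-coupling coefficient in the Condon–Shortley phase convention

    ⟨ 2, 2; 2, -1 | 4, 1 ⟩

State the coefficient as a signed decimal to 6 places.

√[9·0!4!4!/9! · 4!0!1!3!5!3!] = √(10368/7)
  +(−1)^0/∏(0,0,0,1,4,3)! = 1/144  (running 1/144)
⟨..|..⟩ = √(10368/7)·(1/144) = +0.267261

+√(1/14) ≈ +0.267261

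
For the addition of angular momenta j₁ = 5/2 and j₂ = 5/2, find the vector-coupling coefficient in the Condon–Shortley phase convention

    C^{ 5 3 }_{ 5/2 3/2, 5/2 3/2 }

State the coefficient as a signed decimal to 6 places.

+0.745356

triangle: 0!×5!×5!/11! = 14400/39916800
(j±m)!: 4!×1!×4!×1!×8!×2! = 46448640
prefactor² = (2J+1)×Δ×N² = 184320
  k=0: +1/(0!×0!×1!×4!×4!×1!) = 1/576
Σ = 1/576  ⇒  CG² = 184320×1/576² = 5/9
CG = +√(5/9) = +0.745356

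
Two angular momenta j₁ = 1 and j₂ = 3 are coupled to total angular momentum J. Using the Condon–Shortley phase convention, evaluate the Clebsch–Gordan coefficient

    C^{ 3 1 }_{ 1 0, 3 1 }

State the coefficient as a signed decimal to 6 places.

triangle: 1!*1!*5!/8! = 120/40320
(j±m)!: 1!*1!*4!*2!*4!*2! = 2304
prefactor² = (2J+1)*Δ*N² = 48
  k=0: +1/(0!*1!*1!*4!*0!*1!) = 1/24
  k=1: −1/(1!*0!*0!*3!*1!*2!) = -1/12
Σ = -1/24  ⇒  CG² = 48*(-1/24)² = 1/12
CG = −√(1/12) = -0.288675

−√(1/12) = -0.288675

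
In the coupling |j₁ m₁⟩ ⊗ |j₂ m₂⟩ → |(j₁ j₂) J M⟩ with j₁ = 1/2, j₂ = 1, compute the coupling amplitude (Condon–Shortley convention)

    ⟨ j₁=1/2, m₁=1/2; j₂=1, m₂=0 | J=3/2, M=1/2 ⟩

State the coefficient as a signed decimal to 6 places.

triangle: 0!×1!×2!/4! = 2/24
(j±m)!: 1!×0!×1!×1!×2!×1! = 2
prefactor² = (2J+1)×Δ×N² = 2/3
  k=0: +1/(0!×0!×0!×1!×1!×1!) = 1
Σ = 1  ⇒  CG² = 2/3×1² = 2/3
CG = +√(2/3) = +0.816497

+0.816497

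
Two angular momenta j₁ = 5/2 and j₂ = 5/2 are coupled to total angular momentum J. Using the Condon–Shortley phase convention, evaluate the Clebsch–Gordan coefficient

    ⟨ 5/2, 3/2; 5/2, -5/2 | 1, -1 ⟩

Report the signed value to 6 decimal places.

triangle: 4!*1!*1!/7! = 24/5040
(j±m)!: 4!*1!*0!*5!*0!*2! = 5760
prefactor² = (2J+1)*Δ*N² = 576/7
  k=0: +1/(0!*4!*1!*0!*0!*1!) = 1/24
Σ = 1/24  ⇒  CG² = 576/7*1/24² = 1/7
CG = +√(1/7) = +0.377964

+√(1/7) ≈ +0.377964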